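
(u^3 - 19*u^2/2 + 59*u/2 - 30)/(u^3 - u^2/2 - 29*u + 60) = (u - 3)/(u + 6)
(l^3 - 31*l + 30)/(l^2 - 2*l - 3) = (-l^3 + 31*l - 30)/(-l^2 + 2*l + 3)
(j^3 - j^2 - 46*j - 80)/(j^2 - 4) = (j^2 - 3*j - 40)/(j - 2)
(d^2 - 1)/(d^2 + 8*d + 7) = (d - 1)/(d + 7)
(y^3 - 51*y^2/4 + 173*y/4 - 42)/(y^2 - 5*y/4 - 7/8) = 2*(y^2 - 11*y + 24)/(2*y + 1)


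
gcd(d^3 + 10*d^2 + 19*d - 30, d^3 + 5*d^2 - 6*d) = d^2 + 5*d - 6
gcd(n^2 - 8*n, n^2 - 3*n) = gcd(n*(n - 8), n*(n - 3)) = n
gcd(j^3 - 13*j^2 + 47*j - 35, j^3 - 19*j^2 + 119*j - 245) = j^2 - 12*j + 35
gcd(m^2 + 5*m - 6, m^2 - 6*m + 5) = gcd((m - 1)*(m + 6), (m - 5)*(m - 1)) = m - 1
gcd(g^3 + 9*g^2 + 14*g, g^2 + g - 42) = g + 7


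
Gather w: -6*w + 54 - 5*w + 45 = 99 - 11*w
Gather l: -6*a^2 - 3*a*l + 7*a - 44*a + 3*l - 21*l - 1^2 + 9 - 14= -6*a^2 - 37*a + l*(-3*a - 18) - 6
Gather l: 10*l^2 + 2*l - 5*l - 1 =10*l^2 - 3*l - 1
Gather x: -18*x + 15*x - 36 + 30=-3*x - 6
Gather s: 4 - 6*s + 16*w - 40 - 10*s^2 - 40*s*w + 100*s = -10*s^2 + s*(94 - 40*w) + 16*w - 36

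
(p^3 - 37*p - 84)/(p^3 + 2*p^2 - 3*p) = (p^2 - 3*p - 28)/(p*(p - 1))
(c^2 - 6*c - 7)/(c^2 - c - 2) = (c - 7)/(c - 2)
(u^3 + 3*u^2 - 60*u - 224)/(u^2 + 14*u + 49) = (u^2 - 4*u - 32)/(u + 7)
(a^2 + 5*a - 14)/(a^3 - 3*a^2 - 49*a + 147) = (a - 2)/(a^2 - 10*a + 21)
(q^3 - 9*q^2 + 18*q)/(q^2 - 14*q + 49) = q*(q^2 - 9*q + 18)/(q^2 - 14*q + 49)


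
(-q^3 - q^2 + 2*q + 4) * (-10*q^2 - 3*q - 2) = 10*q^5 + 13*q^4 - 15*q^3 - 44*q^2 - 16*q - 8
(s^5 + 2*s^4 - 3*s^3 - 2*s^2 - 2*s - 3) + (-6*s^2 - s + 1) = s^5 + 2*s^4 - 3*s^3 - 8*s^2 - 3*s - 2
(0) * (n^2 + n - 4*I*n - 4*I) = 0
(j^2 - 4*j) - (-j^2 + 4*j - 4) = 2*j^2 - 8*j + 4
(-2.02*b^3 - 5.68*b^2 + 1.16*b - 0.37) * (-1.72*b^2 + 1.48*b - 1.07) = 3.4744*b^5 + 6.78*b^4 - 8.2402*b^3 + 8.4308*b^2 - 1.7888*b + 0.3959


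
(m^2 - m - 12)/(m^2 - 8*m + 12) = (m^2 - m - 12)/(m^2 - 8*m + 12)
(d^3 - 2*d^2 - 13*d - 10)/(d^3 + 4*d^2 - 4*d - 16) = (d^2 - 4*d - 5)/(d^2 + 2*d - 8)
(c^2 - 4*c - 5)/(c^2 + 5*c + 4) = (c - 5)/(c + 4)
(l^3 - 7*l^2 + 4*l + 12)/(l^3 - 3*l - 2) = (l - 6)/(l + 1)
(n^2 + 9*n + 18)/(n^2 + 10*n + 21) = (n + 6)/(n + 7)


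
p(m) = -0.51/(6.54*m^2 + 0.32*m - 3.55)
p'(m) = -0.51*(-13.08*m - 0.32)/(6.54*m^2 + 0.32*m - 3.55)^2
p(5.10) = -0.00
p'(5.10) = 0.00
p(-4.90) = -0.00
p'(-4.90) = -0.00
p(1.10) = -0.11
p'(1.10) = 0.34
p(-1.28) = -0.08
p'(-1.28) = -0.18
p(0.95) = -0.19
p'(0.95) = 0.92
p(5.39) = -0.00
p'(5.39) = 0.00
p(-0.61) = 0.39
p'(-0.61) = -2.27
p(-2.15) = -0.02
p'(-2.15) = -0.02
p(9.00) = -0.00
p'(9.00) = 0.00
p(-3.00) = -0.01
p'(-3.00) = -0.01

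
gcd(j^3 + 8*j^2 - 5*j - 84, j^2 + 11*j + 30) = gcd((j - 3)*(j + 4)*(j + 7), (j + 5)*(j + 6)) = 1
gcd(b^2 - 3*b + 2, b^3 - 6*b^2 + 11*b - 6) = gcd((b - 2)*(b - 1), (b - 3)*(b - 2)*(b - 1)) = b^2 - 3*b + 2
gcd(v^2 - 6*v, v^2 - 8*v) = v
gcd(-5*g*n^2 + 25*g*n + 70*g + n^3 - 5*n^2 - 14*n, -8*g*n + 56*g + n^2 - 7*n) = n - 7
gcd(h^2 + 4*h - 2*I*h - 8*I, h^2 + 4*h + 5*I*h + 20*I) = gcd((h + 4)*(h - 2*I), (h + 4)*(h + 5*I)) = h + 4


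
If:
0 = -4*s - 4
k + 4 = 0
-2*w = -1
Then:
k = -4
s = -1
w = 1/2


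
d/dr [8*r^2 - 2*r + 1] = 16*r - 2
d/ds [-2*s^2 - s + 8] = -4*s - 1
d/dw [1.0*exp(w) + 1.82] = 1.0*exp(w)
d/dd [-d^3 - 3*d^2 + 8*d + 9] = -3*d^2 - 6*d + 8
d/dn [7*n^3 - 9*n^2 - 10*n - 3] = 21*n^2 - 18*n - 10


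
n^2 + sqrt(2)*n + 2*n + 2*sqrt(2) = (n + 2)*(n + sqrt(2))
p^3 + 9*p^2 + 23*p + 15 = (p + 1)*(p + 3)*(p + 5)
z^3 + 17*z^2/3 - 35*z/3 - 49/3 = (z - 7/3)*(z + 1)*(z + 7)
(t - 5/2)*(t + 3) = t^2 + t/2 - 15/2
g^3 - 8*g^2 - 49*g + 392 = (g - 8)*(g - 7)*(g + 7)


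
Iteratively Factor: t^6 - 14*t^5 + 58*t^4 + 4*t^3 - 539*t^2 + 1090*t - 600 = (t - 5)*(t^5 - 9*t^4 + 13*t^3 + 69*t^2 - 194*t + 120) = (t - 5)*(t - 4)*(t^4 - 5*t^3 - 7*t^2 + 41*t - 30) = (t - 5)*(t - 4)*(t + 3)*(t^3 - 8*t^2 + 17*t - 10) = (t - 5)*(t - 4)*(t - 2)*(t + 3)*(t^2 - 6*t + 5) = (t - 5)*(t - 4)*(t - 2)*(t - 1)*(t + 3)*(t - 5)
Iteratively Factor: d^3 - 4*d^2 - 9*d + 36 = (d + 3)*(d^2 - 7*d + 12) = (d - 3)*(d + 3)*(d - 4)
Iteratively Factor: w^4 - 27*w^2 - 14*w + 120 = (w + 4)*(w^3 - 4*w^2 - 11*w + 30) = (w - 2)*(w + 4)*(w^2 - 2*w - 15) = (w - 2)*(w + 3)*(w + 4)*(w - 5)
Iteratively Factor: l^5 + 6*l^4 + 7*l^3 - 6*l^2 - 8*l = (l + 1)*(l^4 + 5*l^3 + 2*l^2 - 8*l) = (l - 1)*(l + 1)*(l^3 + 6*l^2 + 8*l) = (l - 1)*(l + 1)*(l + 4)*(l^2 + 2*l) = (l - 1)*(l + 1)*(l + 2)*(l + 4)*(l)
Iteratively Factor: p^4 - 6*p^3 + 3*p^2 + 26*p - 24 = (p - 4)*(p^3 - 2*p^2 - 5*p + 6) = (p - 4)*(p - 3)*(p^2 + p - 2) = (p - 4)*(p - 3)*(p - 1)*(p + 2)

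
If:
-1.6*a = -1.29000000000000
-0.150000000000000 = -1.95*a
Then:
No Solution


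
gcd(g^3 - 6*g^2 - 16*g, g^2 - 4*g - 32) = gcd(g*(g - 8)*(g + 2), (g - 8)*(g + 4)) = g - 8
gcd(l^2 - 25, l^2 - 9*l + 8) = 1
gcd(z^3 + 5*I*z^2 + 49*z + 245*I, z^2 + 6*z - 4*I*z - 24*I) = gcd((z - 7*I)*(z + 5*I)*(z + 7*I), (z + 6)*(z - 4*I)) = 1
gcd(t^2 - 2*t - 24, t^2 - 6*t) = t - 6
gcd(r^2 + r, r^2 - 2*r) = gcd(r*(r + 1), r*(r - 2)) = r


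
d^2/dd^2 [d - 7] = 0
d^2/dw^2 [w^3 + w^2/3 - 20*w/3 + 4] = 6*w + 2/3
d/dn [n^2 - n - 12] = 2*n - 1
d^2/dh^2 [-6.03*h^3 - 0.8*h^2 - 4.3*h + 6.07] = -36.18*h - 1.6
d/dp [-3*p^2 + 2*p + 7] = 2 - 6*p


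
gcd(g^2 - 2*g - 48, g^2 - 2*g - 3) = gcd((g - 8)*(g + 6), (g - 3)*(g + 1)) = 1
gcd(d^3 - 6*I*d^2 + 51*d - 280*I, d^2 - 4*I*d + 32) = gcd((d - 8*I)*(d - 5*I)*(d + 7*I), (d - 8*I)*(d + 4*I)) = d - 8*I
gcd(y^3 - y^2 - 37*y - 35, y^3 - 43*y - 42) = y^2 - 6*y - 7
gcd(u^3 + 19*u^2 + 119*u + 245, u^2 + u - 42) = u + 7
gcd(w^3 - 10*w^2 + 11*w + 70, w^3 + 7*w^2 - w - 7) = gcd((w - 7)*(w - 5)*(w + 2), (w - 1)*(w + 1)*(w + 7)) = 1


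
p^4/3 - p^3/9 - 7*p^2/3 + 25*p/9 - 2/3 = (p/3 + 1)*(p - 2)*(p - 1)*(p - 1/3)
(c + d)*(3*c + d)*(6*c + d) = 18*c^3 + 27*c^2*d + 10*c*d^2 + d^3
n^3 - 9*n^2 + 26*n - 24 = (n - 4)*(n - 3)*(n - 2)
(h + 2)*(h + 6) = h^2 + 8*h + 12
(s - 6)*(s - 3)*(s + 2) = s^3 - 7*s^2 + 36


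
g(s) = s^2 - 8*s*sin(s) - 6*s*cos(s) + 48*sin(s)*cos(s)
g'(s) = 6*s*sin(s) - 8*s*cos(s) + 2*s - 48*sin(s)^2 - 8*sin(s) + 48*cos(s)^2 - 6*cos(s)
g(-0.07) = -2.96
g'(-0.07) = 42.55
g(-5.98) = 97.96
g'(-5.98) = 54.31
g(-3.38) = -12.91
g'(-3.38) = 8.76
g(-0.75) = -24.17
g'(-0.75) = 10.42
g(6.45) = 2.73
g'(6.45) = 6.55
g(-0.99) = -24.40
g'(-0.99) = -8.37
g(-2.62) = 3.53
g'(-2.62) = 17.77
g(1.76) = -17.61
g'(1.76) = -34.79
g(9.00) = 82.50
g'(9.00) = 139.72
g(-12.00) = 278.00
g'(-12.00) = 29.38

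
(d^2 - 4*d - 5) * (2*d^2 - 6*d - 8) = 2*d^4 - 14*d^3 + 6*d^2 + 62*d + 40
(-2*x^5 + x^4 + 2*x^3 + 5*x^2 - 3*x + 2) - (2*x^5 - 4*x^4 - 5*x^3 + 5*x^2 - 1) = -4*x^5 + 5*x^4 + 7*x^3 - 3*x + 3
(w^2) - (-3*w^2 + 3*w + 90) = 4*w^2 - 3*w - 90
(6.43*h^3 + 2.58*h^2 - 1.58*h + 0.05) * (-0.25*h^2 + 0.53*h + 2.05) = -1.6075*h^5 + 2.7629*h^4 + 14.9439*h^3 + 4.4391*h^2 - 3.2125*h + 0.1025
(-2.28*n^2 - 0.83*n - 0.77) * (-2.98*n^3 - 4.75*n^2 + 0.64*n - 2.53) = 6.7944*n^5 + 13.3034*n^4 + 4.7779*n^3 + 8.8947*n^2 + 1.6071*n + 1.9481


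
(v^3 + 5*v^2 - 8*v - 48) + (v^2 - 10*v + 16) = v^3 + 6*v^2 - 18*v - 32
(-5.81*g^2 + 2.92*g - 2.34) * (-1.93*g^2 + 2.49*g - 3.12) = 11.2133*g^4 - 20.1025*g^3 + 29.9142*g^2 - 14.937*g + 7.3008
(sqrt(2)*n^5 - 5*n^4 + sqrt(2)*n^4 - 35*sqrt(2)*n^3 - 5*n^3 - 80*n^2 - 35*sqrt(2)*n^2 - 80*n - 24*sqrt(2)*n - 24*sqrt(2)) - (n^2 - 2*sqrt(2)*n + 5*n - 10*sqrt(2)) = sqrt(2)*n^5 - 5*n^4 + sqrt(2)*n^4 - 35*sqrt(2)*n^3 - 5*n^3 - 81*n^2 - 35*sqrt(2)*n^2 - 85*n - 22*sqrt(2)*n - 14*sqrt(2)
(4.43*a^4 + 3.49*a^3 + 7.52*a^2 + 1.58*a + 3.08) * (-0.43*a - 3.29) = -1.9049*a^5 - 16.0754*a^4 - 14.7157*a^3 - 25.4202*a^2 - 6.5226*a - 10.1332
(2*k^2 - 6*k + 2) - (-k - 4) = 2*k^2 - 5*k + 6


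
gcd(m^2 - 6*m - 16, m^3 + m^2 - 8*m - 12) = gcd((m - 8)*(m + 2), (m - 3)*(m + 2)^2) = m + 2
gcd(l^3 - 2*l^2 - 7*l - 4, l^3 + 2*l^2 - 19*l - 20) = l^2 - 3*l - 4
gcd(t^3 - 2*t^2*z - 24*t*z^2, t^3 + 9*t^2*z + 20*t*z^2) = t^2 + 4*t*z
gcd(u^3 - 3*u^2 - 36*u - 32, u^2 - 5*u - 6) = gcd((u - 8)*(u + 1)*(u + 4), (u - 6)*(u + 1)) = u + 1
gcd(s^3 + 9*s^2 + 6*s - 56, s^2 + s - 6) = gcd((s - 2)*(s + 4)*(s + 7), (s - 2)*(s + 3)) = s - 2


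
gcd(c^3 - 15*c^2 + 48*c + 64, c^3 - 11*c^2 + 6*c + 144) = c - 8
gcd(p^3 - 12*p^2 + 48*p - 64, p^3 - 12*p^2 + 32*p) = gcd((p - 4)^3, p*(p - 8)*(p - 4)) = p - 4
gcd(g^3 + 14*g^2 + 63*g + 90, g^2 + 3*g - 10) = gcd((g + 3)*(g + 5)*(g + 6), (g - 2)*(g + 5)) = g + 5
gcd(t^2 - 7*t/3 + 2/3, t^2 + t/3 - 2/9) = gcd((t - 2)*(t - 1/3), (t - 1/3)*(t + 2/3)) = t - 1/3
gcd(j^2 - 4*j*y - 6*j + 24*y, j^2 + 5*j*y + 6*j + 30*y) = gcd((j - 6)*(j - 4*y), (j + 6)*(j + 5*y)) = 1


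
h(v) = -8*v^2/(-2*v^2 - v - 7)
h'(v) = -8*v^2*(4*v + 1)/(-2*v^2 - v - 7)^2 - 16*v/(-2*v^2 - v - 7)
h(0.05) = 0.00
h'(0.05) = 0.11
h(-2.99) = 3.27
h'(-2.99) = -0.55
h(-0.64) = 0.46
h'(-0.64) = -1.33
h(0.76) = 0.52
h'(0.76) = 1.13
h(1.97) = 1.86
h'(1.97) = 0.90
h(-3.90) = 3.63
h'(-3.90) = -0.28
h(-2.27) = 2.74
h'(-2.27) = -0.94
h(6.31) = 3.43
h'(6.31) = 0.12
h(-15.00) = 4.07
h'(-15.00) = 0.00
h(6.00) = 3.39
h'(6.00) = 0.13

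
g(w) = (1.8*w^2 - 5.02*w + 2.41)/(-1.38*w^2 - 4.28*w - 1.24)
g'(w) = (2.76*w + 4.28)*(1.8*w^2 - 5.02*w + 2.41)/(-1.38*w^2 - 4.28*w - 1.24)^2 + (3.6*w - 5.02)/(-1.38*w^2 - 4.28*w - 1.24)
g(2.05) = 0.02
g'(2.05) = -0.16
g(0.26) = -0.50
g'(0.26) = 2.69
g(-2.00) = 10.92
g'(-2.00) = -14.31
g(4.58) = -0.34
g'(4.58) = -0.11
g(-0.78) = 5.90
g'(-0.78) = 3.74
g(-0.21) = -8.81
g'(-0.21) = 95.48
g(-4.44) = -6.37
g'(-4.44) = -3.16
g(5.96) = -0.48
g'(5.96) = -0.09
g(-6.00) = -3.86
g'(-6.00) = -0.82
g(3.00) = -0.13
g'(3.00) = -0.15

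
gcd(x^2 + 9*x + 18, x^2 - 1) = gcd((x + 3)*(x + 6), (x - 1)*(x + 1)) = 1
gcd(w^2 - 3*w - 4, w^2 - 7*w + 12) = w - 4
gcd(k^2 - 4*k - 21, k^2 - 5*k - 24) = k + 3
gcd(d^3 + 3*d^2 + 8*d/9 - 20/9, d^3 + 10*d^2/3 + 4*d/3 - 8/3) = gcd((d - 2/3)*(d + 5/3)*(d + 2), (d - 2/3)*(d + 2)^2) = d^2 + 4*d/3 - 4/3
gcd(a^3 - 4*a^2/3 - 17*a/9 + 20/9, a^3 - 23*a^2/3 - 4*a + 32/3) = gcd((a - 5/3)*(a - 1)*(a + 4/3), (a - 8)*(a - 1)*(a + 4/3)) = a^2 + a/3 - 4/3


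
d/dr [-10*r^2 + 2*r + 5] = 2 - 20*r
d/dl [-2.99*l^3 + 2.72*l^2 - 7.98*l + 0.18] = -8.97*l^2 + 5.44*l - 7.98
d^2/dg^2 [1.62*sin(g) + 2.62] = -1.62*sin(g)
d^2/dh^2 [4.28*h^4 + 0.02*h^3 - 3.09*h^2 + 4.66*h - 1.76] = 51.36*h^2 + 0.12*h - 6.18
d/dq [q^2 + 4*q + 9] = 2*q + 4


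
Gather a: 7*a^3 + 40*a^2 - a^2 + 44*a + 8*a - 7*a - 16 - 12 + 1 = 7*a^3 + 39*a^2 + 45*a - 27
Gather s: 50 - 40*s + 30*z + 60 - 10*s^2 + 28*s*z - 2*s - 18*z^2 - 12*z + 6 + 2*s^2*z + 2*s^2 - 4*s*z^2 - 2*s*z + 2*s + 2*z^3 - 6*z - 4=s^2*(2*z - 8) + s*(-4*z^2 + 26*z - 40) + 2*z^3 - 18*z^2 + 12*z + 112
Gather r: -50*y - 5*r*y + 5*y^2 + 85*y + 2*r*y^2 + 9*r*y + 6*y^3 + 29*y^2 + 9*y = r*(2*y^2 + 4*y) + 6*y^3 + 34*y^2 + 44*y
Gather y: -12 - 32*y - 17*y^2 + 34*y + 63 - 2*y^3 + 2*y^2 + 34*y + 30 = -2*y^3 - 15*y^2 + 36*y + 81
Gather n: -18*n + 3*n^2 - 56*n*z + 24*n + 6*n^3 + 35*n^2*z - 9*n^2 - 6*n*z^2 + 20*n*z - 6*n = 6*n^3 + n^2*(35*z - 6) + n*(-6*z^2 - 36*z)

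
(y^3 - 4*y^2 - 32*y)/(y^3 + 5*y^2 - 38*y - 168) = y*(y - 8)/(y^2 + y - 42)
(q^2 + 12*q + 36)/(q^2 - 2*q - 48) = (q + 6)/(q - 8)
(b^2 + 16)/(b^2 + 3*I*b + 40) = (b^2 + 16)/(b^2 + 3*I*b + 40)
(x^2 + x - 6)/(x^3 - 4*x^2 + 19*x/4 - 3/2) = 4*(x + 3)/(4*x^2 - 8*x + 3)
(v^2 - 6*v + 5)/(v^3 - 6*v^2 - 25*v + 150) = (v - 1)/(v^2 - v - 30)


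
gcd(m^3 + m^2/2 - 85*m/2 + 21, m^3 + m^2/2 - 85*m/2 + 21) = m^3 + m^2/2 - 85*m/2 + 21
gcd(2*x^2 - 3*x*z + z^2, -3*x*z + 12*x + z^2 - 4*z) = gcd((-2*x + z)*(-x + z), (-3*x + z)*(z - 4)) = 1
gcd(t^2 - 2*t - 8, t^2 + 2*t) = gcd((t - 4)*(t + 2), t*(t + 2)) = t + 2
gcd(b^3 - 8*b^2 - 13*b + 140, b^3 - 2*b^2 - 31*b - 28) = b^2 - 3*b - 28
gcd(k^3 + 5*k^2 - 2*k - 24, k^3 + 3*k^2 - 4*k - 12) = k^2 + k - 6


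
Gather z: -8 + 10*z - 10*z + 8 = 0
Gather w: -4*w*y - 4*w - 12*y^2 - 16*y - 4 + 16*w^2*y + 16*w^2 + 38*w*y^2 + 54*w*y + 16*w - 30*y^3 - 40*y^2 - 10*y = w^2*(16*y + 16) + w*(38*y^2 + 50*y + 12) - 30*y^3 - 52*y^2 - 26*y - 4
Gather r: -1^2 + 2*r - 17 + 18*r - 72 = 20*r - 90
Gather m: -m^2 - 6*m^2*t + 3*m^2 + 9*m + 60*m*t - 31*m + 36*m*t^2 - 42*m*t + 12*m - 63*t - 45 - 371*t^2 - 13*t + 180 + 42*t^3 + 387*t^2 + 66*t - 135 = m^2*(2 - 6*t) + m*(36*t^2 + 18*t - 10) + 42*t^3 + 16*t^2 - 10*t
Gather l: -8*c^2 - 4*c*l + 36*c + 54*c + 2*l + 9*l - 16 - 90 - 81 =-8*c^2 + 90*c + l*(11 - 4*c) - 187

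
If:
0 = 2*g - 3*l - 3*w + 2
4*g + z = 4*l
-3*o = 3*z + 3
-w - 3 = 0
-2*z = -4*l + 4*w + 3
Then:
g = 17/16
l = 35/8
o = -57/4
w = -3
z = 53/4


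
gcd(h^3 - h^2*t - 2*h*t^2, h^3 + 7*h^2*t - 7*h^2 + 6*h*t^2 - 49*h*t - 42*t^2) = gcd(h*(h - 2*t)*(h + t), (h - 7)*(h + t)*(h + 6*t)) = h + t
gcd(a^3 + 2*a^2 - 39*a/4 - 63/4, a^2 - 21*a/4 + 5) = 1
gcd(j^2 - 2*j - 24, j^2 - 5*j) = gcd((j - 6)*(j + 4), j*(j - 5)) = 1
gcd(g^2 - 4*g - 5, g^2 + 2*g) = 1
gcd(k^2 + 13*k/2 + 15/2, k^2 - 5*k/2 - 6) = k + 3/2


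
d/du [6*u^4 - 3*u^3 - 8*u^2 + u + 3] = 24*u^3 - 9*u^2 - 16*u + 1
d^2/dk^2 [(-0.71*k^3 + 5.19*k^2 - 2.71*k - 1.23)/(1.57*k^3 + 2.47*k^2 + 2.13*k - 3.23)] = (-3.5527136788005e-15*k^7 + 31.09228*k^6 - 25.833408*k^5 - 246.777624*k^4 + 204.82568*k^3 + 43.130136*k^2 - 250.419696*k + 40.217544)/(3.869893*k^9 + 18.264909*k^8 + 44.48595*k^7 + 40.743904*k^6 - 14.800152*k^5 - 90.30795*k^4 - 43.157562*k^3 + 33.345228*k^2 + 66.666231*k - 33.698267)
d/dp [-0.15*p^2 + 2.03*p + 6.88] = 2.03 - 0.3*p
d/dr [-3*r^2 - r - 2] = -6*r - 1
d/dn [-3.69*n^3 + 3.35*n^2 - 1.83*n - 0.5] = -11.07*n^2 + 6.7*n - 1.83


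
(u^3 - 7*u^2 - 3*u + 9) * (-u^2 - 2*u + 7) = -u^5 + 5*u^4 + 24*u^3 - 52*u^2 - 39*u + 63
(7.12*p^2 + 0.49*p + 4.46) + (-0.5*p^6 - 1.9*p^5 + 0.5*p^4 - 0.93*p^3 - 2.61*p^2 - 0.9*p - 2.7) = -0.5*p^6 - 1.9*p^5 + 0.5*p^4 - 0.93*p^3 + 4.51*p^2 - 0.41*p + 1.76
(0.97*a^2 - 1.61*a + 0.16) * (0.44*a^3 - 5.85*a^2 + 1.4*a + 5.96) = 0.4268*a^5 - 6.3829*a^4 + 10.8469*a^3 + 2.5912*a^2 - 9.3716*a + 0.9536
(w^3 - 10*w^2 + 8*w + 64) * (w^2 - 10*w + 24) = w^5 - 20*w^4 + 132*w^3 - 256*w^2 - 448*w + 1536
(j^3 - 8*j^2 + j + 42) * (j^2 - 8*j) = j^5 - 16*j^4 + 65*j^3 + 34*j^2 - 336*j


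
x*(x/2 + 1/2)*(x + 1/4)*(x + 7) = x^4/2 + 33*x^3/8 + 9*x^2/2 + 7*x/8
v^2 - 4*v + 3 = (v - 3)*(v - 1)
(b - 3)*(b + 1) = b^2 - 2*b - 3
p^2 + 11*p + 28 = (p + 4)*(p + 7)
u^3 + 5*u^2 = u^2*(u + 5)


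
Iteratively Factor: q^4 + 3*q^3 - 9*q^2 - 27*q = (q)*(q^3 + 3*q^2 - 9*q - 27) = q*(q + 3)*(q^2 - 9) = q*(q + 3)^2*(q - 3)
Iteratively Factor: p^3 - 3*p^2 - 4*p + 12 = (p - 3)*(p^2 - 4) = (p - 3)*(p + 2)*(p - 2)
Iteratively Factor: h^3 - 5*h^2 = (h - 5)*(h^2) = h*(h - 5)*(h)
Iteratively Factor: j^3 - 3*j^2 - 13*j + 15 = (j - 1)*(j^2 - 2*j - 15) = (j - 5)*(j - 1)*(j + 3)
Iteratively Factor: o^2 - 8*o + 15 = (o - 5)*(o - 3)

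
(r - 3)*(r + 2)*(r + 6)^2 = r^4 + 11*r^3 + 18*r^2 - 108*r - 216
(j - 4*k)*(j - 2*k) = j^2 - 6*j*k + 8*k^2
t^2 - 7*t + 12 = (t - 4)*(t - 3)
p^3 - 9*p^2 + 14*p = p*(p - 7)*(p - 2)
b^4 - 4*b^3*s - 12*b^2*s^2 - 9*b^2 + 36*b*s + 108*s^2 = (b - 3)*(b + 3)*(b - 6*s)*(b + 2*s)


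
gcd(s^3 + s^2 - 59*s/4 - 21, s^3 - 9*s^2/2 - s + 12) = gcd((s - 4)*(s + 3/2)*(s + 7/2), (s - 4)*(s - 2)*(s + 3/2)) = s^2 - 5*s/2 - 6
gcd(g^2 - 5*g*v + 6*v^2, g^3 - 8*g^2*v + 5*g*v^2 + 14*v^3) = -g + 2*v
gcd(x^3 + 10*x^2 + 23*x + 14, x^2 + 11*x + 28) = x + 7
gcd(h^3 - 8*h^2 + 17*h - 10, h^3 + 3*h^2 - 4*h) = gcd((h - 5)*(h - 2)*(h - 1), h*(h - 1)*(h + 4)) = h - 1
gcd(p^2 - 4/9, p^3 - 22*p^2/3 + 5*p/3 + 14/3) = p + 2/3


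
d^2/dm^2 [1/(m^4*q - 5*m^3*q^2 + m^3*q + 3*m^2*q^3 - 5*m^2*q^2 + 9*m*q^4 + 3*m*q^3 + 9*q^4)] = 2*((-6*m^2 + 15*m*q - 3*m - 3*q^2 + 5*q)*(m^4 - 5*m^3*q + m^3 + 3*m^2*q^2 - 5*m^2*q + 9*m*q^3 + 3*m*q^2 + 9*q^3) + (4*m^3 - 15*m^2*q + 3*m^2 + 6*m*q^2 - 10*m*q + 9*q^3 + 3*q^2)^2)/(q*(m^4 - 5*m^3*q + m^3 + 3*m^2*q^2 - 5*m^2*q + 9*m*q^3 + 3*m*q^2 + 9*q^3)^3)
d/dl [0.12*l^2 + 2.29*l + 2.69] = 0.24*l + 2.29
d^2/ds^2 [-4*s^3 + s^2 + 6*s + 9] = 2 - 24*s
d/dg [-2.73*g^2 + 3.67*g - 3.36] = 3.67 - 5.46*g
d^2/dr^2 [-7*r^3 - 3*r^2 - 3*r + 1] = -42*r - 6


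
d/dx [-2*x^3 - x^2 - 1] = 2*x*(-3*x - 1)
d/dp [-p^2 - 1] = -2*p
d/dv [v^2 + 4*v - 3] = 2*v + 4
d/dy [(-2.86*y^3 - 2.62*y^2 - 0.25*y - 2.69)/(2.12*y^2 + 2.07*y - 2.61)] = (-6.0632*y^4 - 11.8404*y^3 + 17.5004*y^2 + 25.082*y + 6.2208)/(4.4944*y^4 + 8.7768*y^3 - 6.7815*y^2 - 10.8054*y + 6.8121)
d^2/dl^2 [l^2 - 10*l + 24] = 2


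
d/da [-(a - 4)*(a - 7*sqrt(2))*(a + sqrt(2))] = -3*a^2 + 8*a + 12*sqrt(2)*a - 24*sqrt(2) + 14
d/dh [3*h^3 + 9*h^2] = 9*h*(h + 2)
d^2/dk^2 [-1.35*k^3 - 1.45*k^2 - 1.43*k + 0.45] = -8.1*k - 2.9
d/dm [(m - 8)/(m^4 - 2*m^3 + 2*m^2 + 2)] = (m^4 - 2*m^3 + 2*m^2 - 2*m*(m - 8)*(2*m^2 - 3*m + 2) + 2)/(m^4 - 2*m^3 + 2*m^2 + 2)^2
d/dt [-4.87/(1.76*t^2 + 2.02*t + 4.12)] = (17.1424*t + 9.8374)/(1.76*t^2 + 2.02*t + 4.12)^2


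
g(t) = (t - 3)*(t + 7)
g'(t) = 2*t + 4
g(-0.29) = -22.08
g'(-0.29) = 3.42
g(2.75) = -2.44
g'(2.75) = 9.50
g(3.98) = 10.76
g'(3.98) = 11.96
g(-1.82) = -24.97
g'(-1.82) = 0.36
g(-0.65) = -23.18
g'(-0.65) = 2.70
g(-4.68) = -17.82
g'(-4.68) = -5.36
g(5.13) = 25.84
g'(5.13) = 14.26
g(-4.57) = -18.40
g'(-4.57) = -5.14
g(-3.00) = -24.00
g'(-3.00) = -2.00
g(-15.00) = 144.00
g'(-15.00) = -26.00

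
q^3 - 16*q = q*(q - 4)*(q + 4)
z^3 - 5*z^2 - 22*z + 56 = (z - 7)*(z - 2)*(z + 4)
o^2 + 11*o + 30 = (o + 5)*(o + 6)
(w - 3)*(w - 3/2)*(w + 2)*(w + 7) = w^4 + 9*w^3/2 - 22*w^2 - 45*w/2 + 63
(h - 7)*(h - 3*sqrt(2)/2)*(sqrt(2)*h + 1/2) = sqrt(2)*h^3 - 7*sqrt(2)*h^2 - 5*h^2/2 - 3*sqrt(2)*h/4 + 35*h/2 + 21*sqrt(2)/4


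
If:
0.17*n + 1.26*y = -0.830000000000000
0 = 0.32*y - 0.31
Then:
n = -12.06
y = 0.97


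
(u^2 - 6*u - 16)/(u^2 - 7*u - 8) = (u + 2)/(u + 1)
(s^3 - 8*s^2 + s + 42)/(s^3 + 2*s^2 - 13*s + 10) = (s^3 - 8*s^2 + s + 42)/(s^3 + 2*s^2 - 13*s + 10)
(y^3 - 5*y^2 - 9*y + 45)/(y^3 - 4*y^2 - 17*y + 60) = (y + 3)/(y + 4)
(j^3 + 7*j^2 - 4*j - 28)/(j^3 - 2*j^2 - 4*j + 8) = (j + 7)/(j - 2)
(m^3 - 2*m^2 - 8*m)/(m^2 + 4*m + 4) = m*(m - 4)/(m + 2)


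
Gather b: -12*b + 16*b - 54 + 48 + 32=4*b + 26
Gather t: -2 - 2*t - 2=-2*t - 4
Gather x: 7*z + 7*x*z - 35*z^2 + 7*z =7*x*z - 35*z^2 + 14*z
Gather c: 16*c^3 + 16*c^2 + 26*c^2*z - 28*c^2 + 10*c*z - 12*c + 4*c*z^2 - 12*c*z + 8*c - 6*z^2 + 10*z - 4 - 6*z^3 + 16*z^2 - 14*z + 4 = 16*c^3 + c^2*(26*z - 12) + c*(4*z^2 - 2*z - 4) - 6*z^3 + 10*z^2 - 4*z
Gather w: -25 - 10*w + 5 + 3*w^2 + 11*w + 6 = 3*w^2 + w - 14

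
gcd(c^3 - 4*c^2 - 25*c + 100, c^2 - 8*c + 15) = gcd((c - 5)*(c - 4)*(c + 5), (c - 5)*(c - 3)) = c - 5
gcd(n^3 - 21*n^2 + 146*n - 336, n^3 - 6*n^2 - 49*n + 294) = n^2 - 13*n + 42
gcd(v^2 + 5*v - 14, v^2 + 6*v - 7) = v + 7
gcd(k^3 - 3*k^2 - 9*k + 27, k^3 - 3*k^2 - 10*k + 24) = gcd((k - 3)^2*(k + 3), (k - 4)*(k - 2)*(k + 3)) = k + 3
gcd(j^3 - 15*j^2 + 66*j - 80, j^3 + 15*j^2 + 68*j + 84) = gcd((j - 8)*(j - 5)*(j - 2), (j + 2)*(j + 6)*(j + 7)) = 1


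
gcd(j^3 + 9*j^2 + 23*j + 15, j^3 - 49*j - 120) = j^2 + 8*j + 15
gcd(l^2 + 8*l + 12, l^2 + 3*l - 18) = l + 6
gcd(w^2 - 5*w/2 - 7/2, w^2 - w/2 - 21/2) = w - 7/2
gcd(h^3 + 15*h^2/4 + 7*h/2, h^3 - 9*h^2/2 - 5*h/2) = h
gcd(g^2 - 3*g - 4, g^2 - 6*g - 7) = g + 1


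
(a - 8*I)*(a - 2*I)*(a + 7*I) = a^3 - 3*I*a^2 + 54*a - 112*I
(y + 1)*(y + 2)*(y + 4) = y^3 + 7*y^2 + 14*y + 8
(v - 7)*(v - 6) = v^2 - 13*v + 42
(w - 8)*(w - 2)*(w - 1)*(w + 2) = w^4 - 9*w^3 + 4*w^2 + 36*w - 32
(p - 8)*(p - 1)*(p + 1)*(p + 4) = p^4 - 4*p^3 - 33*p^2 + 4*p + 32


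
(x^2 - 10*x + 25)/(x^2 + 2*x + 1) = (x^2 - 10*x + 25)/(x^2 + 2*x + 1)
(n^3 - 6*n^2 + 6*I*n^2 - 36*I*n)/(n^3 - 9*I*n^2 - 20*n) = (n^2 + 6*n*(-1 + I) - 36*I)/(n^2 - 9*I*n - 20)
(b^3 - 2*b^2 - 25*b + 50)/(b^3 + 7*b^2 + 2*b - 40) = (b - 5)/(b + 4)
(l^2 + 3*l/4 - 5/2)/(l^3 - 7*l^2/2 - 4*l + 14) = (4*l - 5)/(2*(2*l^2 - 11*l + 14))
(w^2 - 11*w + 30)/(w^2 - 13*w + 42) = (w - 5)/(w - 7)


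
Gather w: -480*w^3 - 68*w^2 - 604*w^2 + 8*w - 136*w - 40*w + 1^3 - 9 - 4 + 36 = -480*w^3 - 672*w^2 - 168*w + 24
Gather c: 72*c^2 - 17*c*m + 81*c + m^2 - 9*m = 72*c^2 + c*(81 - 17*m) + m^2 - 9*m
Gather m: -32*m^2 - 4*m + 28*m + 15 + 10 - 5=-32*m^2 + 24*m + 20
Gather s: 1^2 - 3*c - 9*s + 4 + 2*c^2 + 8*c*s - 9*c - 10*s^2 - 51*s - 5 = 2*c^2 - 12*c - 10*s^2 + s*(8*c - 60)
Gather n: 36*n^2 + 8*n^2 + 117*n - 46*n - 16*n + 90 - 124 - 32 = 44*n^2 + 55*n - 66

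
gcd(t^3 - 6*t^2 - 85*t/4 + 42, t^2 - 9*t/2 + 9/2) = t - 3/2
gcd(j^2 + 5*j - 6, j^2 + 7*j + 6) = j + 6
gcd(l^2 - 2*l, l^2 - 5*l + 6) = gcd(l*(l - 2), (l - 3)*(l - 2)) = l - 2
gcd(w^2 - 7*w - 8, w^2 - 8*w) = w - 8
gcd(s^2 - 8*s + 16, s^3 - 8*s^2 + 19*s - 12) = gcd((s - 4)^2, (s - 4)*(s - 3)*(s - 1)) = s - 4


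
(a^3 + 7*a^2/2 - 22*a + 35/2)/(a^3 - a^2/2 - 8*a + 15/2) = (a + 7)/(a + 3)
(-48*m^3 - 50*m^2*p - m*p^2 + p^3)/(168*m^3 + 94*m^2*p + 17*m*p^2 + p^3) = (-8*m^2 - 7*m*p + p^2)/(28*m^2 + 11*m*p + p^2)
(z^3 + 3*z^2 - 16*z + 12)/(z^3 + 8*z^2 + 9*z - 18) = (z - 2)/(z + 3)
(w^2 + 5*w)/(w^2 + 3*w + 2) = w*(w + 5)/(w^2 + 3*w + 2)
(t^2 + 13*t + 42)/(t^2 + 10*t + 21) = (t + 6)/(t + 3)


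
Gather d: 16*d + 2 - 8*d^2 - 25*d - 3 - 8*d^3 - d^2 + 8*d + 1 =-8*d^3 - 9*d^2 - d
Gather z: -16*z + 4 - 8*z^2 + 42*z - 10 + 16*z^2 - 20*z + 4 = 8*z^2 + 6*z - 2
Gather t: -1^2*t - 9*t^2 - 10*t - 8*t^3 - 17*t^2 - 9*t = -8*t^3 - 26*t^2 - 20*t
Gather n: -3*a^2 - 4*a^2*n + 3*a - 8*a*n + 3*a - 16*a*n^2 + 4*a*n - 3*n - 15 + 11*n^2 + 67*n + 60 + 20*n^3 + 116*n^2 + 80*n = -3*a^2 + 6*a + 20*n^3 + n^2*(127 - 16*a) + n*(-4*a^2 - 4*a + 144) + 45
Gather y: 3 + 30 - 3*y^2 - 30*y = -3*y^2 - 30*y + 33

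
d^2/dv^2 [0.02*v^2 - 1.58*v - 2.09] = 0.0400000000000000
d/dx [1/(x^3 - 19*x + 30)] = (19 - 3*x^2)/(x^3 - 19*x + 30)^2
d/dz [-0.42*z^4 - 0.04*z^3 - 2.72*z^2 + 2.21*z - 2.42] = -1.68*z^3 - 0.12*z^2 - 5.44*z + 2.21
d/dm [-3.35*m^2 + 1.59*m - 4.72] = 1.59 - 6.7*m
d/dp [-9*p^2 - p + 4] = -18*p - 1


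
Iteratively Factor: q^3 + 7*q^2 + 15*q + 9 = (q + 3)*(q^2 + 4*q + 3) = (q + 1)*(q + 3)*(q + 3)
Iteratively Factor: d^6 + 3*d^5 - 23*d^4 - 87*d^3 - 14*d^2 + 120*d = (d + 3)*(d^5 - 23*d^3 - 18*d^2 + 40*d) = d*(d + 3)*(d^4 - 23*d^2 - 18*d + 40) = d*(d + 2)*(d + 3)*(d^3 - 2*d^2 - 19*d + 20) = d*(d - 5)*(d + 2)*(d + 3)*(d^2 + 3*d - 4) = d*(d - 5)*(d + 2)*(d + 3)*(d + 4)*(d - 1)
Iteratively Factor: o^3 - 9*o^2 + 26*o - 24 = (o - 3)*(o^2 - 6*o + 8) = (o - 3)*(o - 2)*(o - 4)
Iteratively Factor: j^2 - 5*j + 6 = (j - 3)*(j - 2)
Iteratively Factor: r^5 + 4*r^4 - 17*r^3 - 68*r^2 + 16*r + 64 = (r + 1)*(r^4 + 3*r^3 - 20*r^2 - 48*r + 64) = (r + 1)*(r + 4)*(r^3 - r^2 - 16*r + 16) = (r + 1)*(r + 4)^2*(r^2 - 5*r + 4) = (r - 4)*(r + 1)*(r + 4)^2*(r - 1)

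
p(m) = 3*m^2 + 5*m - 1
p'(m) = 6*m + 5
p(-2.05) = 1.36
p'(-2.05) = -7.30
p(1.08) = 7.90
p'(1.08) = 11.48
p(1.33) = 10.96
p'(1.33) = 12.98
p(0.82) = 5.12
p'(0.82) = 9.92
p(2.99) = 40.77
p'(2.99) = 22.94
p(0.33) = 0.98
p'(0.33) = 6.98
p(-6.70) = 100.17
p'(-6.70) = -35.20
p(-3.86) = 24.40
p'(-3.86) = -18.16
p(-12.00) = 371.00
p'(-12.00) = -67.00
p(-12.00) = 371.00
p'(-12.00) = -67.00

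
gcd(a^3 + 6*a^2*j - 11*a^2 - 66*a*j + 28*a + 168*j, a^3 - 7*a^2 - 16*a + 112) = a^2 - 11*a + 28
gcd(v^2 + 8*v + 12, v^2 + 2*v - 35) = 1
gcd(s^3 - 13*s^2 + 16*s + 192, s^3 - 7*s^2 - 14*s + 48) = s^2 - 5*s - 24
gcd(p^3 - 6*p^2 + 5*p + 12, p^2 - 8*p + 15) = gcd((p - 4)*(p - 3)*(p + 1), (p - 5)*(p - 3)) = p - 3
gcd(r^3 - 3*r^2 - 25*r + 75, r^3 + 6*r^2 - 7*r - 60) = r^2 + 2*r - 15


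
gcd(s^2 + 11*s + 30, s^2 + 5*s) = s + 5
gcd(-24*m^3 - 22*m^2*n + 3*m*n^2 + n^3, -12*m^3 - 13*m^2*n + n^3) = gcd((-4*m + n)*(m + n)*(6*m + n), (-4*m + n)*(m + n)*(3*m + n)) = 4*m^2 + 3*m*n - n^2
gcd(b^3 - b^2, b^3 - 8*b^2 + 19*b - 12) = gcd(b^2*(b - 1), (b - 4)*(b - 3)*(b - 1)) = b - 1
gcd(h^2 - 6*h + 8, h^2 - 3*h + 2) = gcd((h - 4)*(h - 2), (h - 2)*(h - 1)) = h - 2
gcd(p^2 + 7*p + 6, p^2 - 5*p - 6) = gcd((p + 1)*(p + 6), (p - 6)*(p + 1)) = p + 1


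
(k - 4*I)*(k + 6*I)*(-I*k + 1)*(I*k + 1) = k^4 + 2*I*k^3 + 25*k^2 + 2*I*k + 24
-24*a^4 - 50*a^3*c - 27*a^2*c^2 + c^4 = (-6*a + c)*(a + c)^2*(4*a + c)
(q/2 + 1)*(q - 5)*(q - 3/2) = q^3/2 - 9*q^2/4 - 11*q/4 + 15/2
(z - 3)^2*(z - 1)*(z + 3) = z^4 - 4*z^3 - 6*z^2 + 36*z - 27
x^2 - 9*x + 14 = (x - 7)*(x - 2)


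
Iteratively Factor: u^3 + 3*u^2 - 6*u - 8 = (u + 4)*(u^2 - u - 2) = (u + 1)*(u + 4)*(u - 2)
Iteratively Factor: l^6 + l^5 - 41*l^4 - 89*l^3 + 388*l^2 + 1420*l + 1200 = (l - 5)*(l^5 + 6*l^4 - 11*l^3 - 144*l^2 - 332*l - 240) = (l - 5)*(l + 3)*(l^4 + 3*l^3 - 20*l^2 - 84*l - 80) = (l - 5)*(l + 2)*(l + 3)*(l^3 + l^2 - 22*l - 40) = (l - 5)*(l + 2)*(l + 3)*(l + 4)*(l^2 - 3*l - 10) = (l - 5)*(l + 2)^2*(l + 3)*(l + 4)*(l - 5)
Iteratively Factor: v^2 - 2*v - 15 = (v + 3)*(v - 5)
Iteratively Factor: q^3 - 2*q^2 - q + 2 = (q - 1)*(q^2 - q - 2) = (q - 2)*(q - 1)*(q + 1)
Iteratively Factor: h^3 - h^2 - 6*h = (h + 2)*(h^2 - 3*h) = h*(h + 2)*(h - 3)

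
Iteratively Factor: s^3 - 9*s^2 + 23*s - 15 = (s - 3)*(s^2 - 6*s + 5) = (s - 5)*(s - 3)*(s - 1)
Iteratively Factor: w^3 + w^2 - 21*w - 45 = (w - 5)*(w^2 + 6*w + 9) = (w - 5)*(w + 3)*(w + 3)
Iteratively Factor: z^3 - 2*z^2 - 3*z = (z - 3)*(z^2 + z) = (z - 3)*(z + 1)*(z)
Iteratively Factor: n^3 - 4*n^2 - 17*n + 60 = (n + 4)*(n^2 - 8*n + 15) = (n - 5)*(n + 4)*(n - 3)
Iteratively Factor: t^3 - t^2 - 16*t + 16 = (t - 1)*(t^2 - 16) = (t - 4)*(t - 1)*(t + 4)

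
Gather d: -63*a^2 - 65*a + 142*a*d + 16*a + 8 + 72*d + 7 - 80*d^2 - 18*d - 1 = -63*a^2 - 49*a - 80*d^2 + d*(142*a + 54) + 14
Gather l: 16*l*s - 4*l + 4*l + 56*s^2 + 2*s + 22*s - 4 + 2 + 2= 16*l*s + 56*s^2 + 24*s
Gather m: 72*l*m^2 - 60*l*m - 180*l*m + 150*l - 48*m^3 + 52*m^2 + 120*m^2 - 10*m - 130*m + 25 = 150*l - 48*m^3 + m^2*(72*l + 172) + m*(-240*l - 140) + 25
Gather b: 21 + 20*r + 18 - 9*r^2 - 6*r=-9*r^2 + 14*r + 39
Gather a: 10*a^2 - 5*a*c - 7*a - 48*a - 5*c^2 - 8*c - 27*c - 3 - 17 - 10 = 10*a^2 + a*(-5*c - 55) - 5*c^2 - 35*c - 30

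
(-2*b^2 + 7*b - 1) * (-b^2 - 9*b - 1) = 2*b^4 + 11*b^3 - 60*b^2 + 2*b + 1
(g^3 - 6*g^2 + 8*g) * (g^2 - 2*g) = g^5 - 8*g^4 + 20*g^3 - 16*g^2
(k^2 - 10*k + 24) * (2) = 2*k^2 - 20*k + 48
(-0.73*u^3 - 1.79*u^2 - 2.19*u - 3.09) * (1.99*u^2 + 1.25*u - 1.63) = -1.4527*u^5 - 4.4746*u^4 - 5.4057*u^3 - 5.9689*u^2 - 0.2928*u + 5.0367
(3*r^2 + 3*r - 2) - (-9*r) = 3*r^2 + 12*r - 2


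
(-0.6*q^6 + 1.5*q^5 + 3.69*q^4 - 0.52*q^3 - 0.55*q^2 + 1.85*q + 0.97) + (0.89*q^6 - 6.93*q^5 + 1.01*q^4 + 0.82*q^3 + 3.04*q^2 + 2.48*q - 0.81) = 0.29*q^6 - 5.43*q^5 + 4.7*q^4 + 0.3*q^3 + 2.49*q^2 + 4.33*q + 0.16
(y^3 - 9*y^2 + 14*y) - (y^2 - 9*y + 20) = y^3 - 10*y^2 + 23*y - 20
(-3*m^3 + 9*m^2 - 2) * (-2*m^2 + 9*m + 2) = 6*m^5 - 45*m^4 + 75*m^3 + 22*m^2 - 18*m - 4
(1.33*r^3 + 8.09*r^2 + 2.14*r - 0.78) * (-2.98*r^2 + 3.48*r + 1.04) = -3.9634*r^5 - 19.4798*r^4 + 23.1592*r^3 + 18.1852*r^2 - 0.4888*r - 0.8112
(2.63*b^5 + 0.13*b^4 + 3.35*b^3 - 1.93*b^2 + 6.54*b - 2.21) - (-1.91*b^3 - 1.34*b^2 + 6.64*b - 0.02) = 2.63*b^5 + 0.13*b^4 + 5.26*b^3 - 0.59*b^2 - 0.0999999999999996*b - 2.19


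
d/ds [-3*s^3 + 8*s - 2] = 8 - 9*s^2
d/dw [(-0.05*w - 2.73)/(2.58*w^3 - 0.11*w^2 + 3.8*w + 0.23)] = (0.258*w^3 + 21.1247*w^2 - 0.6006*w + 10.3625)/(6.6564*w^6 - 0.5676*w^5 + 19.6201*w^4 + 0.3508*w^3 + 14.3894*w^2 + 1.748*w + 0.0529)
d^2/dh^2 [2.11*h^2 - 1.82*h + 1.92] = 4.22000000000000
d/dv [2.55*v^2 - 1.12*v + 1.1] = 5.1*v - 1.12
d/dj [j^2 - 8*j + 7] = 2*j - 8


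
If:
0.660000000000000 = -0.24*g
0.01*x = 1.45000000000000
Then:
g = -2.75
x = 145.00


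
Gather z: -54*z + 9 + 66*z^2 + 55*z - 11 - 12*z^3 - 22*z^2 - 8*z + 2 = -12*z^3 + 44*z^2 - 7*z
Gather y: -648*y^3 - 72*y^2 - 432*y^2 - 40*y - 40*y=-648*y^3 - 504*y^2 - 80*y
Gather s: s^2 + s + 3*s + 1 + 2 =s^2 + 4*s + 3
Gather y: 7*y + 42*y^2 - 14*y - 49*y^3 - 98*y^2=-49*y^3 - 56*y^2 - 7*y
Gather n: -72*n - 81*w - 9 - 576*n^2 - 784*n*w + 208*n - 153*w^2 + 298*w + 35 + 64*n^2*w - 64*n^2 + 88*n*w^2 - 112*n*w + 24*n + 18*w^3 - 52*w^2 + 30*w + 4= n^2*(64*w - 640) + n*(88*w^2 - 896*w + 160) + 18*w^3 - 205*w^2 + 247*w + 30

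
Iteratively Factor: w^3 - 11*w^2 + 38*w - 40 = (w - 4)*(w^2 - 7*w + 10) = (w - 4)*(w - 2)*(w - 5)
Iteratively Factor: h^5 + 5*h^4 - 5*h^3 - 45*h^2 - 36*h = (h + 3)*(h^4 + 2*h^3 - 11*h^2 - 12*h) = h*(h + 3)*(h^3 + 2*h^2 - 11*h - 12) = h*(h + 1)*(h + 3)*(h^2 + h - 12) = h*(h + 1)*(h + 3)*(h + 4)*(h - 3)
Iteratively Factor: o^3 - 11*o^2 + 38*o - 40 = (o - 5)*(o^2 - 6*o + 8) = (o - 5)*(o - 2)*(o - 4)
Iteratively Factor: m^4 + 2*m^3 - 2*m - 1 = (m + 1)*(m^3 + m^2 - m - 1) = (m - 1)*(m + 1)*(m^2 + 2*m + 1) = (m - 1)*(m + 1)^2*(m + 1)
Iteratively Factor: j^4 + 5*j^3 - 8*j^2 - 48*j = (j + 4)*(j^3 + j^2 - 12*j) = (j + 4)^2*(j^2 - 3*j) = j*(j + 4)^2*(j - 3)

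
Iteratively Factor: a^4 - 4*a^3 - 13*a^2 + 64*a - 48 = (a - 3)*(a^3 - a^2 - 16*a + 16) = (a - 3)*(a - 1)*(a^2 - 16) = (a - 4)*(a - 3)*(a - 1)*(a + 4)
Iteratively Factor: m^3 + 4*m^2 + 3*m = (m)*(m^2 + 4*m + 3) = m*(m + 1)*(m + 3)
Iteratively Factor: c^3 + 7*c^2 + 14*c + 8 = (c + 4)*(c^2 + 3*c + 2) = (c + 2)*(c + 4)*(c + 1)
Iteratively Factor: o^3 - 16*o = (o)*(o^2 - 16) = o*(o + 4)*(o - 4)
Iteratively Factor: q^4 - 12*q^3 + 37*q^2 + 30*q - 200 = (q - 4)*(q^3 - 8*q^2 + 5*q + 50) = (q - 5)*(q - 4)*(q^2 - 3*q - 10) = (q - 5)^2*(q - 4)*(q + 2)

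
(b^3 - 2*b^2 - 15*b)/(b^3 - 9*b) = (b - 5)/(b - 3)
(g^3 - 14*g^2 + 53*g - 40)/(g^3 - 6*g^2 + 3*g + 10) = (g^2 - 9*g + 8)/(g^2 - g - 2)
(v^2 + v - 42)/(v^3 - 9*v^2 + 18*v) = (v + 7)/(v*(v - 3))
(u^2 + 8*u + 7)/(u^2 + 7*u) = (u + 1)/u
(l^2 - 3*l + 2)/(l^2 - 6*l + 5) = (l - 2)/(l - 5)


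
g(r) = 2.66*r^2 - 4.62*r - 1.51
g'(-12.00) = -68.46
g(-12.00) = 436.97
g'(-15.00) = -84.42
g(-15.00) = 666.29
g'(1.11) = 1.29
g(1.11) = -3.36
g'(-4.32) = -27.60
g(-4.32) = 68.09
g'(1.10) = 1.23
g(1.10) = -3.37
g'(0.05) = -4.35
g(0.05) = -1.73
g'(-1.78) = -14.09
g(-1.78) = 15.14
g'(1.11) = 1.29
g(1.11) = -3.36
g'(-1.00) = -9.94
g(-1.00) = 5.77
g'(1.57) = 3.73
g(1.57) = -2.21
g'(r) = 5.32*r - 4.62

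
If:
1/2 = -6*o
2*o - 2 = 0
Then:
No Solution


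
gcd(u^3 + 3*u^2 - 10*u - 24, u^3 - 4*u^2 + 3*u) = u - 3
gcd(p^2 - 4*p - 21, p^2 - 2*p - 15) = p + 3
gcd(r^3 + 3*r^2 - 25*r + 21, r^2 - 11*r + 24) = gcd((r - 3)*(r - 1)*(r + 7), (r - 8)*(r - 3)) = r - 3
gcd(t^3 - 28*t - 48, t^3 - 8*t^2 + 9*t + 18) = t - 6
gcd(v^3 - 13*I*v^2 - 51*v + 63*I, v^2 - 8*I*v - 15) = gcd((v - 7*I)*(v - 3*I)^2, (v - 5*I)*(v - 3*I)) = v - 3*I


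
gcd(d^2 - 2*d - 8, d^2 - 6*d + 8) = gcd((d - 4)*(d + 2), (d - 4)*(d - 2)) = d - 4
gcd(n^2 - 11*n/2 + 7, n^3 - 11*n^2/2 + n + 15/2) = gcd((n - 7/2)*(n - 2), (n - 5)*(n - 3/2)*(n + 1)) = 1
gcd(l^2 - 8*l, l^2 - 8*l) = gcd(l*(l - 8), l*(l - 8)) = l^2 - 8*l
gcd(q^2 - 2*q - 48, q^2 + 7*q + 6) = q + 6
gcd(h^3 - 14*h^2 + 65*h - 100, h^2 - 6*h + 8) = h - 4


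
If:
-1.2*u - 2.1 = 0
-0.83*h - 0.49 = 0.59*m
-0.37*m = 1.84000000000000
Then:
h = 2.94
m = -4.97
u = -1.75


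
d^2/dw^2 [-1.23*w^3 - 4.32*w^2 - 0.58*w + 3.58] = -7.38*w - 8.64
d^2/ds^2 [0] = 0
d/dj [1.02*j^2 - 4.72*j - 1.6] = 2.04*j - 4.72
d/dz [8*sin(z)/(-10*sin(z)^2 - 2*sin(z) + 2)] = 4*(5*sin(z)^2 + 1)*cos(z)/(5*sin(z)^2 + sin(z) - 1)^2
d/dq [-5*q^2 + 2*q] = 2 - 10*q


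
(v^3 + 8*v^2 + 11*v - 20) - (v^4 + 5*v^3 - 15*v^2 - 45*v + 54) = -v^4 - 4*v^3 + 23*v^2 + 56*v - 74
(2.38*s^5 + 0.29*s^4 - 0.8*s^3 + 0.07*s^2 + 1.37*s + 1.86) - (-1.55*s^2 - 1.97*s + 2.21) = 2.38*s^5 + 0.29*s^4 - 0.8*s^3 + 1.62*s^2 + 3.34*s - 0.35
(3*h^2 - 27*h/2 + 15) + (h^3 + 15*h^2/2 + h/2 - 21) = h^3 + 21*h^2/2 - 13*h - 6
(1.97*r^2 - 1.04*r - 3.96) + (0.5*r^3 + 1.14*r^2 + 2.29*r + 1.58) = 0.5*r^3 + 3.11*r^2 + 1.25*r - 2.38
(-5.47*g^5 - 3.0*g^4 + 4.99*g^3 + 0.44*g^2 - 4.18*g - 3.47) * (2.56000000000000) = -14.0032*g^5 - 7.68*g^4 + 12.7744*g^3 + 1.1264*g^2 - 10.7008*g - 8.8832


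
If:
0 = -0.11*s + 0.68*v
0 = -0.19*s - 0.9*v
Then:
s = 0.00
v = 0.00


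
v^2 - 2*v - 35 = (v - 7)*(v + 5)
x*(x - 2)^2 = x^3 - 4*x^2 + 4*x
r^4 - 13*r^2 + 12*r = r*(r - 3)*(r - 1)*(r + 4)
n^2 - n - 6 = (n - 3)*(n + 2)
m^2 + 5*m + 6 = (m + 2)*(m + 3)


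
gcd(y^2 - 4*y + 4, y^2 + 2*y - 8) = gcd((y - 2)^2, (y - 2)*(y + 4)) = y - 2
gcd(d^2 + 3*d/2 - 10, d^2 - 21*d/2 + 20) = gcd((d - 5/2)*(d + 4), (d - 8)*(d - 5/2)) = d - 5/2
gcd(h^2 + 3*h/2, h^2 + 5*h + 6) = 1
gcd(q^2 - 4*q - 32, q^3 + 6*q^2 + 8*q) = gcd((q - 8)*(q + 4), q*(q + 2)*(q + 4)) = q + 4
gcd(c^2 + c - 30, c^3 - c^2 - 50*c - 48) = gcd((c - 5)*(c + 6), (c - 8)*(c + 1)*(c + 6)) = c + 6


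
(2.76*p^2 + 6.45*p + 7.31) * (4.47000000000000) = 12.3372*p^2 + 28.8315*p + 32.6757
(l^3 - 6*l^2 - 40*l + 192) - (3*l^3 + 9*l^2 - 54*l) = -2*l^3 - 15*l^2 + 14*l + 192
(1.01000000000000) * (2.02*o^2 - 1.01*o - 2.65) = 2.0402*o^2 - 1.0201*o - 2.6765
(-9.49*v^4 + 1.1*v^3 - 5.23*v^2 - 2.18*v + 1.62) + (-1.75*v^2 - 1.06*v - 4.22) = -9.49*v^4 + 1.1*v^3 - 6.98*v^2 - 3.24*v - 2.6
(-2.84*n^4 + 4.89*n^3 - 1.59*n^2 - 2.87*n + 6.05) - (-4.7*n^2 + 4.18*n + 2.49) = -2.84*n^4 + 4.89*n^3 + 3.11*n^2 - 7.05*n + 3.56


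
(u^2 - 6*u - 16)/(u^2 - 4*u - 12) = (u - 8)/(u - 6)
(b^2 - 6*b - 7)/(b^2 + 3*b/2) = 2*(b^2 - 6*b - 7)/(b*(2*b + 3))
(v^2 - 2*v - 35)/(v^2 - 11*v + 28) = (v + 5)/(v - 4)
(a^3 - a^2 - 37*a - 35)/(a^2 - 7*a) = a + 6 + 5/a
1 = 1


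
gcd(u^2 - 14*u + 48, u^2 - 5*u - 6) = u - 6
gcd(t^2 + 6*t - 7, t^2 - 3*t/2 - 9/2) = 1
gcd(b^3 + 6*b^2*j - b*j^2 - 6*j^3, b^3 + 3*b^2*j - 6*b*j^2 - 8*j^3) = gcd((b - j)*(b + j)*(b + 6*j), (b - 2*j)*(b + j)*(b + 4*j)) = b + j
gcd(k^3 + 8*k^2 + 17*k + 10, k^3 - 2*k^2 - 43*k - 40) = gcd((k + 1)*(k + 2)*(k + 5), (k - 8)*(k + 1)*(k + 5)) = k^2 + 6*k + 5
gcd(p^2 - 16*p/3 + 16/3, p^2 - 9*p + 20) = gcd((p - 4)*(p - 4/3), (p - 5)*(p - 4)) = p - 4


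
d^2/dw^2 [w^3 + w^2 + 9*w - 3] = 6*w + 2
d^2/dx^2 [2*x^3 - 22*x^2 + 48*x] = 12*x - 44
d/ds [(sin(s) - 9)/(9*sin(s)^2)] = (18 - sin(s))*cos(s)/(9*sin(s)^3)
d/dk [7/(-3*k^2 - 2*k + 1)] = 14*(3*k + 1)/(3*k^2 + 2*k - 1)^2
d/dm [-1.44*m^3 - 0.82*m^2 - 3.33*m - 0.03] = -4.32*m^2 - 1.64*m - 3.33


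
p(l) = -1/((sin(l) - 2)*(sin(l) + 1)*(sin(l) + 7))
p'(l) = cos(l)/((sin(l) - 2)*(sin(l) + 1)*(sin(l) + 7)^2) + cos(l)/((sin(l) - 2)*(sin(l) + 1)^2*(sin(l) + 7)) + cos(l)/((sin(l) - 2)^2*(sin(l) + 1)*(sin(l) + 7)) = 3*(sin(l)^2 + 4*sin(l) - 3)*cos(l)/((sin(l) - 2)^2*(sin(l) + 1)^2*(sin(l) + 7)^2)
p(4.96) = 1.83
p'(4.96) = -14.64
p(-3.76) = 0.06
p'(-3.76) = 0.00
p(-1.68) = 9.34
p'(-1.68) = 170.64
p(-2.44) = 0.17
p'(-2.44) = 0.33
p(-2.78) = 0.10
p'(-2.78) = 0.12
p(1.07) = 0.06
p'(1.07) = 0.01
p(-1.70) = 6.67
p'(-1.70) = 103.03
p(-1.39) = 3.42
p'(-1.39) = -37.60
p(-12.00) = 0.06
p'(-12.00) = 0.00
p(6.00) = 0.09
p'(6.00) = -0.10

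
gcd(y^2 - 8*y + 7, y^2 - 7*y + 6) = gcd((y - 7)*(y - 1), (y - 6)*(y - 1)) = y - 1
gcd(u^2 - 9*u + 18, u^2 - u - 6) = u - 3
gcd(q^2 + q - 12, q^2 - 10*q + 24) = 1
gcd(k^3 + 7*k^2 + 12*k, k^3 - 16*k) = k^2 + 4*k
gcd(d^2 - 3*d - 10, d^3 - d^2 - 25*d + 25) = d - 5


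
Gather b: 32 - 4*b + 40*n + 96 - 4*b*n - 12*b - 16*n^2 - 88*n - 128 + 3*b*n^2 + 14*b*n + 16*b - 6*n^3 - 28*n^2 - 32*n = b*(3*n^2 + 10*n) - 6*n^3 - 44*n^2 - 80*n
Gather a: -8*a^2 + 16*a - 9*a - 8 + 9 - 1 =-8*a^2 + 7*a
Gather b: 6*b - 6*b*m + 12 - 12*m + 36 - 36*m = b*(6 - 6*m) - 48*m + 48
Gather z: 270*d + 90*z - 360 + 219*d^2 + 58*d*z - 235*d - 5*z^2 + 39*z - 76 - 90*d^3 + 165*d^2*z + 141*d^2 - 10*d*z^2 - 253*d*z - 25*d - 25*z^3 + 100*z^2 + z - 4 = -90*d^3 + 360*d^2 + 10*d - 25*z^3 + z^2*(95 - 10*d) + z*(165*d^2 - 195*d + 130) - 440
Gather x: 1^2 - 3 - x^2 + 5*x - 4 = -x^2 + 5*x - 6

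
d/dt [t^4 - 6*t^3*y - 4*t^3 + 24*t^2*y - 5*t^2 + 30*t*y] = 4*t^3 - 18*t^2*y - 12*t^2 + 48*t*y - 10*t + 30*y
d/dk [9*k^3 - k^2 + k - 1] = 27*k^2 - 2*k + 1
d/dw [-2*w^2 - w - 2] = -4*w - 1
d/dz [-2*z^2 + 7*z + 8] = 7 - 4*z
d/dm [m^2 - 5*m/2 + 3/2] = 2*m - 5/2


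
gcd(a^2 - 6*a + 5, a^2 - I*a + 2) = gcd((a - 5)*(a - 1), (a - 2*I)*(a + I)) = 1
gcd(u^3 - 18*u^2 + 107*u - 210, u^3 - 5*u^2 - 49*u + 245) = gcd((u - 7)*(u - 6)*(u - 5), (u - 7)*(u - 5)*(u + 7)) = u^2 - 12*u + 35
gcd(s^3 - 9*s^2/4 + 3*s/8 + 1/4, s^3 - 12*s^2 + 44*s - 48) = s - 2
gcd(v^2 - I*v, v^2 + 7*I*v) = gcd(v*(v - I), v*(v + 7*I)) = v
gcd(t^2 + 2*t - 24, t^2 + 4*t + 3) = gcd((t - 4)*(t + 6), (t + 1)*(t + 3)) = 1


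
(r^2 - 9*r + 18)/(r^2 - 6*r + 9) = (r - 6)/(r - 3)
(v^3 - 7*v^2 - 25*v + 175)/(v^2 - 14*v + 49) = (v^2 - 25)/(v - 7)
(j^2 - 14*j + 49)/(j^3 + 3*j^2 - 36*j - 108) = (j^2 - 14*j + 49)/(j^3 + 3*j^2 - 36*j - 108)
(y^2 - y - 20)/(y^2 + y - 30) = (y + 4)/(y + 6)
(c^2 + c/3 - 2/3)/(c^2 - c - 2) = (c - 2/3)/(c - 2)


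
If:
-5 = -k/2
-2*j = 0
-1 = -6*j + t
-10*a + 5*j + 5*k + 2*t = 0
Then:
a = 24/5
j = 0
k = 10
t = -1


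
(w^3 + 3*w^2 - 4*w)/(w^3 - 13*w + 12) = w/(w - 3)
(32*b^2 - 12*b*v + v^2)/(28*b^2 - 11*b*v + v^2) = (-8*b + v)/(-7*b + v)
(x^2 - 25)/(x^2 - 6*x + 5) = (x + 5)/(x - 1)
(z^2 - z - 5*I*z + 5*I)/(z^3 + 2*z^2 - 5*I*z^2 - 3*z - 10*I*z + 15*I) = 1/(z + 3)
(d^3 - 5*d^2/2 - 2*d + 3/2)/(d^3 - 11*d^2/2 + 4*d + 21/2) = (2*d - 1)/(2*d - 7)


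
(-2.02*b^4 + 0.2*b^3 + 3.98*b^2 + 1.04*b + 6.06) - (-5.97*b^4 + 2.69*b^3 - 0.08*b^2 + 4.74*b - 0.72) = 3.95*b^4 - 2.49*b^3 + 4.06*b^2 - 3.7*b + 6.78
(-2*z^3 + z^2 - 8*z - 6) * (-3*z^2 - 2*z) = 6*z^5 + z^4 + 22*z^3 + 34*z^2 + 12*z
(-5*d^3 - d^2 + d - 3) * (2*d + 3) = -10*d^4 - 17*d^3 - d^2 - 3*d - 9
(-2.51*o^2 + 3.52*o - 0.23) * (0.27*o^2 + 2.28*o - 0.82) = -0.6777*o^4 - 4.7724*o^3 + 10.0217*o^2 - 3.4108*o + 0.1886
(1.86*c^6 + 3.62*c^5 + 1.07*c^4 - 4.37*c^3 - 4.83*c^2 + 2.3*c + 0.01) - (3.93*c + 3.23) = 1.86*c^6 + 3.62*c^5 + 1.07*c^4 - 4.37*c^3 - 4.83*c^2 - 1.63*c - 3.22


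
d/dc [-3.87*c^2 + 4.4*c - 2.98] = 4.4 - 7.74*c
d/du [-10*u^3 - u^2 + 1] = 2*u*(-15*u - 1)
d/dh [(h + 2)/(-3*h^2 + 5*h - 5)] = (-3*h^2 + 5*h + (h + 2)*(6*h - 5) - 5)/(3*h^2 - 5*h + 5)^2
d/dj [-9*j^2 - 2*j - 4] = -18*j - 2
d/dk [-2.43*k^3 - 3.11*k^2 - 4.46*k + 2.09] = -7.29*k^2 - 6.22*k - 4.46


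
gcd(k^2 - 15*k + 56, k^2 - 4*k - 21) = k - 7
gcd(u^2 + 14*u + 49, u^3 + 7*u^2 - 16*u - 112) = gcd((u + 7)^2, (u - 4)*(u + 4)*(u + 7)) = u + 7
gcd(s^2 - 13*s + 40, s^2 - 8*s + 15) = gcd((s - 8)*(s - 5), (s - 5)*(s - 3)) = s - 5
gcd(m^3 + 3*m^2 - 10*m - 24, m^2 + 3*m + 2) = m + 2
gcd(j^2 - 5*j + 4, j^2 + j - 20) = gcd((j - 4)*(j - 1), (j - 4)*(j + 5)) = j - 4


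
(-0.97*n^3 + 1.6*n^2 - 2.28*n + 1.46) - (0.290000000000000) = -0.97*n^3 + 1.6*n^2 - 2.28*n + 1.17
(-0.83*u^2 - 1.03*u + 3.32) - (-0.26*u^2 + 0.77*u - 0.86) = -0.57*u^2 - 1.8*u + 4.18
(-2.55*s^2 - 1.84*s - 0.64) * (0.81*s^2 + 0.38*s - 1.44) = -2.0655*s^4 - 2.4594*s^3 + 2.4544*s^2 + 2.4064*s + 0.9216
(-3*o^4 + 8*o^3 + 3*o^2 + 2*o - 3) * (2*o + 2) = -6*o^5 + 10*o^4 + 22*o^3 + 10*o^2 - 2*o - 6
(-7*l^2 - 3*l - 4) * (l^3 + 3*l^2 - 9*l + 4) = -7*l^5 - 24*l^4 + 50*l^3 - 13*l^2 + 24*l - 16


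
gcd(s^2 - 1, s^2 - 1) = s^2 - 1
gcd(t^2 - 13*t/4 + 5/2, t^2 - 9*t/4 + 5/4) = t - 5/4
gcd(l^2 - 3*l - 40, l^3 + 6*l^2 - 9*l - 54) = 1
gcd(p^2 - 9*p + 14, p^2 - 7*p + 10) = p - 2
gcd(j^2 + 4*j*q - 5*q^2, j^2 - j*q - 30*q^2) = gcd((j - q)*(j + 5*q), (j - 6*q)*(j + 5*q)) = j + 5*q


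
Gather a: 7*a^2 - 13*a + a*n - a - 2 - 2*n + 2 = 7*a^2 + a*(n - 14) - 2*n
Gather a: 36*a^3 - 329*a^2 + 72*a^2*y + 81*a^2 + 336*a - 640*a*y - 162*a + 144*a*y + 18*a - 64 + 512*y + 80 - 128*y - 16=36*a^3 + a^2*(72*y - 248) + a*(192 - 496*y) + 384*y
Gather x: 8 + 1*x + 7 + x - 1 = 2*x + 14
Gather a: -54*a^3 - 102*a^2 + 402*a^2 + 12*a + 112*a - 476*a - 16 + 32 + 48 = -54*a^3 + 300*a^2 - 352*a + 64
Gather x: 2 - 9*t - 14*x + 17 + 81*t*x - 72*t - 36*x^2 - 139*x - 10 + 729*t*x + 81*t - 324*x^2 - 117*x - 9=-360*x^2 + x*(810*t - 270)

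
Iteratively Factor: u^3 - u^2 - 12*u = (u + 3)*(u^2 - 4*u) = (u - 4)*(u + 3)*(u)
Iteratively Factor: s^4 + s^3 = (s)*(s^3 + s^2) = s^2*(s^2 + s) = s^2*(s + 1)*(s)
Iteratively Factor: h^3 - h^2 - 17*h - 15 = (h + 3)*(h^2 - 4*h - 5) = (h + 1)*(h + 3)*(h - 5)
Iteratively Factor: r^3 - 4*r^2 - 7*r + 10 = (r - 5)*(r^2 + r - 2) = (r - 5)*(r + 2)*(r - 1)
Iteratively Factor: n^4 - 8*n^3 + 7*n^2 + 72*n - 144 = (n - 4)*(n^3 - 4*n^2 - 9*n + 36) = (n - 4)*(n - 3)*(n^2 - n - 12) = (n - 4)^2*(n - 3)*(n + 3)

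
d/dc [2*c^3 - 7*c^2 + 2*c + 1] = 6*c^2 - 14*c + 2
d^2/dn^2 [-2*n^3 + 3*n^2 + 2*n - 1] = 6 - 12*n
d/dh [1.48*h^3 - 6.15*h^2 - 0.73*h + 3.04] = 4.44*h^2 - 12.3*h - 0.73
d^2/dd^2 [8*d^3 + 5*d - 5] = 48*d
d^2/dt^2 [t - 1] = 0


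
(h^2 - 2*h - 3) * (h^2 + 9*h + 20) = h^4 + 7*h^3 - h^2 - 67*h - 60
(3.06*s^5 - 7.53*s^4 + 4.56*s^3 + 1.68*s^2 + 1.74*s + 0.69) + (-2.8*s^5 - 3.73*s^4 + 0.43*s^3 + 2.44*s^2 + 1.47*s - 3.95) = 0.26*s^5 - 11.26*s^4 + 4.99*s^3 + 4.12*s^2 + 3.21*s - 3.26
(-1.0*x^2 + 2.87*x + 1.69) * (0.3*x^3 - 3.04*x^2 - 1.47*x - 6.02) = -0.3*x^5 + 3.901*x^4 - 6.7478*x^3 - 3.3365*x^2 - 19.7617*x - 10.1738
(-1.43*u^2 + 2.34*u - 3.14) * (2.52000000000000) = -3.6036*u^2 + 5.8968*u - 7.9128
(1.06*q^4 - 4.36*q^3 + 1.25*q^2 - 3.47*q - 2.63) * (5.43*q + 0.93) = 5.7558*q^5 - 22.689*q^4 + 2.7327*q^3 - 17.6796*q^2 - 17.508*q - 2.4459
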